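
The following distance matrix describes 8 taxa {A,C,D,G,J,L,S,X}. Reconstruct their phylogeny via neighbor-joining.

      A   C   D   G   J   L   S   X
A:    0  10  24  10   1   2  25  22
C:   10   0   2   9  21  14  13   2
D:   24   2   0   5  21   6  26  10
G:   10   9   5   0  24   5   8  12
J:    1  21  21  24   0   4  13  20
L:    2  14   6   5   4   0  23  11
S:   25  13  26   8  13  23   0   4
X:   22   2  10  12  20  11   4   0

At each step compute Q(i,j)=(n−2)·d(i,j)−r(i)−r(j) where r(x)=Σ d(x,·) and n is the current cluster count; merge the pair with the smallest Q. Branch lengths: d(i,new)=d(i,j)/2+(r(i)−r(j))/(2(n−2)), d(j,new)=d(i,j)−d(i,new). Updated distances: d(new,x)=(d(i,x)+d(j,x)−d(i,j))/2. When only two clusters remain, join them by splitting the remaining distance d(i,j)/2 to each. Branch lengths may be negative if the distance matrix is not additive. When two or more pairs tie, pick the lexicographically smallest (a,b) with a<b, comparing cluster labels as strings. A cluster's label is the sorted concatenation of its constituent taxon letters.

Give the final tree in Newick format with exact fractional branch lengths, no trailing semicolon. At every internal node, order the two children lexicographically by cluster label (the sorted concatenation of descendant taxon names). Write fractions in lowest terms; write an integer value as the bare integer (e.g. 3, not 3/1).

(((((A:-1/3,J:4/3):23/5,L:-21/10):8,G:3/2):5/8,(C:0,D:2):29/8):49/16,(S:11/2,X:-3/2):49/16)

iteration 1: select A,J (d=1, Q=-192); attach at lengths (-1/3, 4/3); label the merged cluster AJ
  updated: d(AJ,C)=15, d(AJ,D)=22, d(AJ,G)=33/2, d(AJ,L)=5/2, d(AJ,S)=37/2, d(AJ,X)=41/2
iteration 2: select AJ,L (d=5/2, Q=-144); attach at lengths (23/5, -21/10); label the merged cluster AJL
  updated: d(AJL,C)=53/4, d(AJL,D)=51/4, d(AJL,G)=19/2, d(AJL,S)=39/2, d(AJL,X)=29/2
iteration 3: select S,X (d=4, Q=-97); attach at lengths (11/2, -3/2); label the merged cluster SX
  updated: d(AJL,SX)=15, d(C,SX)=11/2, d(D,SX)=16, d(G,SX)=8
iteration 4: select C,D (d=2, Q=-119/2); attach at lengths (0, 2); label the merged cluster CD
  updated: d(AJL,CD)=12, d(CD,G)=6, d(CD,SX)=39/4
iteration 5: select AJL,G (d=19/2, Q=-41); attach at lengths (8, 3/2); label the merged cluster AGJL
  updated: d(AGJL,CD)=17/4, d(AGJL,SX)=27/4
iteration 6: select AGJL,CD (d=17/4, Q=-83/4); attach at lengths (5/8, 29/8); label the merged cluster ACDGJL
  updated: d(ACDGJL,SX)=49/8
iteration 7: select ACDGJL,SX (d=49/8); attach at lengths (49/16, 49/16); label the merged cluster ACDGJLSX
final tree: (((((A:-1/3,J:4/3):23/5,L:-21/10):8,G:3/2):5/8,(C:0,D:2):29/8):49/16,(S:11/2,X:-3/2):49/16)
total length: 235/8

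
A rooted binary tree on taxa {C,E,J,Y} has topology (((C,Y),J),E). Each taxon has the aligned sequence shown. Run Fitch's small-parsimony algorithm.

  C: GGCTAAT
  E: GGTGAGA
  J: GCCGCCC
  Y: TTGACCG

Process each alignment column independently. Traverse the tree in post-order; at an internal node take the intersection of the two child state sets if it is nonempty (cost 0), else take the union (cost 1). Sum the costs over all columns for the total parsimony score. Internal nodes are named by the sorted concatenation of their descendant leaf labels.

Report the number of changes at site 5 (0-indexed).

2

[col 0] CY: children C:{G}, Y:{T} ∪→ {G,T}; cost 1
[col 0] CJY: children CY:{G,T}, J:{G} ∩→ {G}; cost 0
[col 0] CEJY: children CJY:{G}, E:{G} ∩→ {G}; cost 0
[col 1] CY: children C:{G}, Y:{T} ∪→ {G,T}; cost 1
[col 1] CJY: children CY:{G,T}, J:{C} ∪→ {C,G,T}; cost 1
[col 1] CEJY: children CJY:{C,G,T}, E:{G} ∩→ {G}; cost 0
[col 2] CY: children C:{C}, Y:{G} ∪→ {C,G}; cost 1
[col 2] CJY: children CY:{C,G}, J:{C} ∩→ {C}; cost 0
[col 2] CEJY: children CJY:{C}, E:{T} ∪→ {C,T}; cost 1
[col 3] CY: children C:{T}, Y:{A} ∪→ {A,T}; cost 1
[col 3] CJY: children CY:{A,T}, J:{G} ∪→ {A,G,T}; cost 1
[col 3] CEJY: children CJY:{A,G,T}, E:{G} ∩→ {G}; cost 0
[col 4] CY: children C:{A}, Y:{C} ∪→ {A,C}; cost 1
[col 4] CJY: children CY:{A,C}, J:{C} ∩→ {C}; cost 0
[col 4] CEJY: children CJY:{C}, E:{A} ∪→ {A,C}; cost 1
[col 5] CY: children C:{A}, Y:{C} ∪→ {A,C}; cost 1
[col 5] CJY: children CY:{A,C}, J:{C} ∩→ {C}; cost 0
[col 5] CEJY: children CJY:{C}, E:{G} ∪→ {C,G}; cost 1
[col 6] CY: children C:{T}, Y:{G} ∪→ {G,T}; cost 1
[col 6] CJY: children CY:{G,T}, J:{C} ∪→ {C,G,T}; cost 1
[col 6] CEJY: children CJY:{C,G,T}, E:{A} ∪→ {A,C,G,T}; cost 1
per-site changes: [1, 2, 2, 2, 2, 2, 3]; total = 14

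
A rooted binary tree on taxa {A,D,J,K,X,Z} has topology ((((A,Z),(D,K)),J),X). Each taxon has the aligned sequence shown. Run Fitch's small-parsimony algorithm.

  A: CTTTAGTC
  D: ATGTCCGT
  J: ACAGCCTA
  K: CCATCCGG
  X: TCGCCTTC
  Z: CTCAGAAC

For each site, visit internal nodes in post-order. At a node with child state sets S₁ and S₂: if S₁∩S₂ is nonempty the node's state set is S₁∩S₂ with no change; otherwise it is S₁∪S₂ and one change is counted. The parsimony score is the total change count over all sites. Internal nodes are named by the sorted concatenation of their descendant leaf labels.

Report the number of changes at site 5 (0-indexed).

site 0, node AZ: A={C} ∩ Z={C} → {C} (+0)
site 0, node DK: D={A} ∪ K={C} → {A,C} (+1)
site 0, node ADKZ: AZ={C} ∩ DK={A,C} → {C} (+0)
site 0, node ADJKZ: ADKZ={C} ∪ J={A} → {A,C} (+1)
site 0, node ADJKXZ: ADJKZ={A,C} ∪ X={T} → {A,C,T} (+1)
site 1, node AZ: A={T} ∩ Z={T} → {T} (+0)
site 1, node DK: D={T} ∪ K={C} → {C,T} (+1)
site 1, node ADKZ: AZ={T} ∩ DK={C,T} → {T} (+0)
site 1, node ADJKZ: ADKZ={T} ∪ J={C} → {C,T} (+1)
site 1, node ADJKXZ: ADJKZ={C,T} ∩ X={C} → {C} (+0)
site 2, node AZ: A={T} ∪ Z={C} → {C,T} (+1)
site 2, node DK: D={G} ∪ K={A} → {A,G} (+1)
site 2, node ADKZ: AZ={C,T} ∪ DK={A,G} → {A,C,G,T} (+1)
site 2, node ADJKZ: ADKZ={A,C,G,T} ∩ J={A} → {A} (+0)
site 2, node ADJKXZ: ADJKZ={A} ∪ X={G} → {A,G} (+1)
site 3, node AZ: A={T} ∪ Z={A} → {A,T} (+1)
site 3, node DK: D={T} ∩ K={T} → {T} (+0)
site 3, node ADKZ: AZ={A,T} ∩ DK={T} → {T} (+0)
site 3, node ADJKZ: ADKZ={T} ∪ J={G} → {G,T} (+1)
site 3, node ADJKXZ: ADJKZ={G,T} ∪ X={C} → {C,G,T} (+1)
site 4, node AZ: A={A} ∪ Z={G} → {A,G} (+1)
site 4, node DK: D={C} ∩ K={C} → {C} (+0)
site 4, node ADKZ: AZ={A,G} ∪ DK={C} → {A,C,G} (+1)
site 4, node ADJKZ: ADKZ={A,C,G} ∩ J={C} → {C} (+0)
site 4, node ADJKXZ: ADJKZ={C} ∩ X={C} → {C} (+0)
site 5, node AZ: A={G} ∪ Z={A} → {A,G} (+1)
site 5, node DK: D={C} ∩ K={C} → {C} (+0)
site 5, node ADKZ: AZ={A,G} ∪ DK={C} → {A,C,G} (+1)
site 5, node ADJKZ: ADKZ={A,C,G} ∩ J={C} → {C} (+0)
site 5, node ADJKXZ: ADJKZ={C} ∪ X={T} → {C,T} (+1)
site 6, node AZ: A={T} ∪ Z={A} → {A,T} (+1)
site 6, node DK: D={G} ∩ K={G} → {G} (+0)
site 6, node ADKZ: AZ={A,T} ∪ DK={G} → {A,G,T} (+1)
site 6, node ADJKZ: ADKZ={A,G,T} ∩ J={T} → {T} (+0)
site 6, node ADJKXZ: ADJKZ={T} ∩ X={T} → {T} (+0)
site 7, node AZ: A={C} ∩ Z={C} → {C} (+0)
site 7, node DK: D={T} ∪ K={G} → {G,T} (+1)
site 7, node ADKZ: AZ={C} ∪ DK={G,T} → {C,G,T} (+1)
site 7, node ADJKZ: ADKZ={C,G,T} ∪ J={A} → {A,C,G,T} (+1)
site 7, node ADJKXZ: ADJKZ={A,C,G,T} ∩ X={C} → {C} (+0)
per-site changes: [3, 2, 4, 3, 2, 3, 2, 3]; total = 22

3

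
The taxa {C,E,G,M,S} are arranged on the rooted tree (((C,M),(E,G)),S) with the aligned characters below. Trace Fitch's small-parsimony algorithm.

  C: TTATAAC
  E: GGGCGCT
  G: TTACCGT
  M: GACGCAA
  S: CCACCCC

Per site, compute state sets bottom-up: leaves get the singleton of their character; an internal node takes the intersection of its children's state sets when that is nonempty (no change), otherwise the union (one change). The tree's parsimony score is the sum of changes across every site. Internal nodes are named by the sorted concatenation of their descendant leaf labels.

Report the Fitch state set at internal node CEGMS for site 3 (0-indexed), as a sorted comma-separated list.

C

site 0, node CM: C={T} ∪ M={G} → {G,T} (+1)
site 0, node EG: E={G} ∪ G={T} → {G,T} (+1)
site 0, node CEGM: CM={G,T} ∩ EG={G,T} → {G,T} (+0)
site 0, node CEGMS: CEGM={G,T} ∪ S={C} → {C,G,T} (+1)
site 1, node CM: C={T} ∪ M={A} → {A,T} (+1)
site 1, node EG: E={G} ∪ G={T} → {G,T} (+1)
site 1, node CEGM: CM={A,T} ∩ EG={G,T} → {T} (+0)
site 1, node CEGMS: CEGM={T} ∪ S={C} → {C,T} (+1)
site 2, node CM: C={A} ∪ M={C} → {A,C} (+1)
site 2, node EG: E={G} ∪ G={A} → {A,G} (+1)
site 2, node CEGM: CM={A,C} ∩ EG={A,G} → {A} (+0)
site 2, node CEGMS: CEGM={A} ∩ S={A} → {A} (+0)
site 3, node CM: C={T} ∪ M={G} → {G,T} (+1)
site 3, node EG: E={C} ∩ G={C} → {C} (+0)
site 3, node CEGM: CM={G,T} ∪ EG={C} → {C,G,T} (+1)
site 3, node CEGMS: CEGM={C,G,T} ∩ S={C} → {C} (+0)
site 4, node CM: C={A} ∪ M={C} → {A,C} (+1)
site 4, node EG: E={G} ∪ G={C} → {C,G} (+1)
site 4, node CEGM: CM={A,C} ∩ EG={C,G} → {C} (+0)
site 4, node CEGMS: CEGM={C} ∩ S={C} → {C} (+0)
site 5, node CM: C={A} ∩ M={A} → {A} (+0)
site 5, node EG: E={C} ∪ G={G} → {C,G} (+1)
site 5, node CEGM: CM={A} ∪ EG={C,G} → {A,C,G} (+1)
site 5, node CEGMS: CEGM={A,C,G} ∩ S={C} → {C} (+0)
site 6, node CM: C={C} ∪ M={A} → {A,C} (+1)
site 6, node EG: E={T} ∩ G={T} → {T} (+0)
site 6, node CEGM: CM={A,C} ∪ EG={T} → {A,C,T} (+1)
site 6, node CEGMS: CEGM={A,C,T} ∩ S={C} → {C} (+0)
per-site changes: [3, 3, 2, 2, 2, 2, 2]; total = 16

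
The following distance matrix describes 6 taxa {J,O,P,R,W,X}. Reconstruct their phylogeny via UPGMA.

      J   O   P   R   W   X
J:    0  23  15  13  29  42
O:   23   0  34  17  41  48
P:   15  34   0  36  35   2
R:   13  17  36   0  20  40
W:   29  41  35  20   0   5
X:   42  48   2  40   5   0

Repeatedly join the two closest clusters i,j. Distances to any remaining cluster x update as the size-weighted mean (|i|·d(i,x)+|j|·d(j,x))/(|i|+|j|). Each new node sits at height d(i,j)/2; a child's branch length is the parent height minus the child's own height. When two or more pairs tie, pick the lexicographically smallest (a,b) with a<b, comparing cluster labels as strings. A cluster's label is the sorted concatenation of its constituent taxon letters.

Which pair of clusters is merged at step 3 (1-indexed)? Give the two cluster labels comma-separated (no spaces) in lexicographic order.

1. join P+X (d=2) ⇒ PX; edges |P|=1, |X|=1
  updated: d(J,PX)=57/2, d(O,PX)=41, d(PX,R)=38, d(PX,W)=20
2. join J+R (d=13) ⇒ JR; edges |J|=13/2, |R|=13/2
  updated: d(JR,O)=20, d(JR,PX)=133/4, d(JR,W)=49/2
3. join JR+O (d=20) ⇒ JOR; edges |JR|=7/2, |O|=10
  updated: d(JOR,PX)=215/6, d(JOR,W)=30
4. join PX+W (d=20) ⇒ PWX; edges |PX|=9, |W|=10
  updated: d(JOR,PWX)=305/9
5. join JOR+PWX (d=305/9) ⇒ JOPRWX; edges |JOR|=125/18, |PWX|=125/18
final tree: (((J:13/2,R:13/2):7/2,O:10):125/18,((P:1,X:1):9,W:10):125/18)
total length: 1105/18

JR,O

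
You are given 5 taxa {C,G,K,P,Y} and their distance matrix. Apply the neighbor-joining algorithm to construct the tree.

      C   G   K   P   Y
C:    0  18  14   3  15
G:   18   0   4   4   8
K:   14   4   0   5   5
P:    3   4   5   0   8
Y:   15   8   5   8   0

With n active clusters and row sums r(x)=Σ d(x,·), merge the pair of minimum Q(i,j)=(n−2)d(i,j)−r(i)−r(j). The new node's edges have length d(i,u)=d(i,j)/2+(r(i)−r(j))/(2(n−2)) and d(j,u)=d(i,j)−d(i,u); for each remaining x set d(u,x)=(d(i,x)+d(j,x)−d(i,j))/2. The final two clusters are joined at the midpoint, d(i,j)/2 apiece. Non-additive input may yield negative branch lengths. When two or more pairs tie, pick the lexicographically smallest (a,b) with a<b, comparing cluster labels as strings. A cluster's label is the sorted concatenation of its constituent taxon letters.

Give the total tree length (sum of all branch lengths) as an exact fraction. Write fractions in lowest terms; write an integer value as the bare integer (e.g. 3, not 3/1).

141/8

step 1: merge (C,P) at d=3, Q=-61; branch lengths C→13/2, P→-7/2; new cluster CP
  updated: d(CP,G)=19/2, d(CP,K)=8, d(CP,Y)=10
step 2: merge (CP,Y) at d=10, Q=-61/2; branch lengths CP→49/8, Y→31/8; new cluster CPY
  updated: d(CPY,G)=15/4, d(CPY,K)=3/2
step 3: merge (CPY,G) at d=15/4, Q=-37/4; branch lengths CPY→5/8, G→25/8; new cluster CGPY
  updated: d(CGPY,K)=7/8
step 4: merge (CGPY,K) at d=7/8; branch lengths CGPY→7/16, K→7/16; new cluster CGKPY
final tree: ((((C:13/2,P:-7/2):49/8,Y:31/8):5/8,G:25/8):7/16,K:7/16)
total length: 141/8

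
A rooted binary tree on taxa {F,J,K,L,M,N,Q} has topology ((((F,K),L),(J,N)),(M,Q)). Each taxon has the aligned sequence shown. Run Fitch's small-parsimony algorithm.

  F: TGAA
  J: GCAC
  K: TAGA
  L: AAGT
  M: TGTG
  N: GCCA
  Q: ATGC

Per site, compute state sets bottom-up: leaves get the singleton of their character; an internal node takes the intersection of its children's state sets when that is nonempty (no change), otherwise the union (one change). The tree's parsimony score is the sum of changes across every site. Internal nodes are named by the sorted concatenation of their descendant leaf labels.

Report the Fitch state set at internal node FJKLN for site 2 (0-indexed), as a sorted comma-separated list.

[col 0] FK: children F:{T}, K:{T} ∩→ {T}; cost 0
[col 0] FKL: children FK:{T}, L:{A} ∪→ {A,T}; cost 1
[col 0] JN: children J:{G}, N:{G} ∩→ {G}; cost 0
[col 0] FJKLN: children FKL:{A,T}, JN:{G} ∪→ {A,G,T}; cost 1
[col 0] MQ: children M:{T}, Q:{A} ∪→ {A,T}; cost 1
[col 0] FJKLMNQ: children FJKLN:{A,G,T}, MQ:{A,T} ∩→ {A,T}; cost 0
[col 1] FK: children F:{G}, K:{A} ∪→ {A,G}; cost 1
[col 1] FKL: children FK:{A,G}, L:{A} ∩→ {A}; cost 0
[col 1] JN: children J:{C}, N:{C} ∩→ {C}; cost 0
[col 1] FJKLN: children FKL:{A}, JN:{C} ∪→ {A,C}; cost 1
[col 1] MQ: children M:{G}, Q:{T} ∪→ {G,T}; cost 1
[col 1] FJKLMNQ: children FJKLN:{A,C}, MQ:{G,T} ∪→ {A,C,G,T}; cost 1
[col 2] FK: children F:{A}, K:{G} ∪→ {A,G}; cost 1
[col 2] FKL: children FK:{A,G}, L:{G} ∩→ {G}; cost 0
[col 2] JN: children J:{A}, N:{C} ∪→ {A,C}; cost 1
[col 2] FJKLN: children FKL:{G}, JN:{A,C} ∪→ {A,C,G}; cost 1
[col 2] MQ: children M:{T}, Q:{G} ∪→ {G,T}; cost 1
[col 2] FJKLMNQ: children FJKLN:{A,C,G}, MQ:{G,T} ∩→ {G}; cost 0
[col 3] FK: children F:{A}, K:{A} ∩→ {A}; cost 0
[col 3] FKL: children FK:{A}, L:{T} ∪→ {A,T}; cost 1
[col 3] JN: children J:{C}, N:{A} ∪→ {A,C}; cost 1
[col 3] FJKLN: children FKL:{A,T}, JN:{A,C} ∩→ {A}; cost 0
[col 3] MQ: children M:{G}, Q:{C} ∪→ {C,G}; cost 1
[col 3] FJKLMNQ: children FJKLN:{A}, MQ:{C,G} ∪→ {A,C,G}; cost 1
per-site changes: [3, 4, 4, 4]; total = 15

A,C,G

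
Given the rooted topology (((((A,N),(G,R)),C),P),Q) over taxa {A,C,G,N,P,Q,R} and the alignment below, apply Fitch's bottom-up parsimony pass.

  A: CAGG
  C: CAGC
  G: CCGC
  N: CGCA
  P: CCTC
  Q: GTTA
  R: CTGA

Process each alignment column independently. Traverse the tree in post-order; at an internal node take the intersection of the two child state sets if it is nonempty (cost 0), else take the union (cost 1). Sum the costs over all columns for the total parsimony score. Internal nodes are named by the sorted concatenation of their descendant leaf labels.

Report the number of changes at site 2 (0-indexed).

[col 0] AN: children A:{C}, N:{C} ∩→ {C}; cost 0
[col 0] GR: children G:{C}, R:{C} ∩→ {C}; cost 0
[col 0] AGNR: children AN:{C}, GR:{C} ∩→ {C}; cost 0
[col 0] ACGNR: children AGNR:{C}, C:{C} ∩→ {C}; cost 0
[col 0] ACGNPR: children ACGNR:{C}, P:{C} ∩→ {C}; cost 0
[col 0] ACGNPQR: children ACGNPR:{C}, Q:{G} ∪→ {C,G}; cost 1
[col 1] AN: children A:{A}, N:{G} ∪→ {A,G}; cost 1
[col 1] GR: children G:{C}, R:{T} ∪→ {C,T}; cost 1
[col 1] AGNR: children AN:{A,G}, GR:{C,T} ∪→ {A,C,G,T}; cost 1
[col 1] ACGNR: children AGNR:{A,C,G,T}, C:{A} ∩→ {A}; cost 0
[col 1] ACGNPR: children ACGNR:{A}, P:{C} ∪→ {A,C}; cost 1
[col 1] ACGNPQR: children ACGNPR:{A,C}, Q:{T} ∪→ {A,C,T}; cost 1
[col 2] AN: children A:{G}, N:{C} ∪→ {C,G}; cost 1
[col 2] GR: children G:{G}, R:{G} ∩→ {G}; cost 0
[col 2] AGNR: children AN:{C,G}, GR:{G} ∩→ {G}; cost 0
[col 2] ACGNR: children AGNR:{G}, C:{G} ∩→ {G}; cost 0
[col 2] ACGNPR: children ACGNR:{G}, P:{T} ∪→ {G,T}; cost 1
[col 2] ACGNPQR: children ACGNPR:{G,T}, Q:{T} ∩→ {T}; cost 0
[col 3] AN: children A:{G}, N:{A} ∪→ {A,G}; cost 1
[col 3] GR: children G:{C}, R:{A} ∪→ {A,C}; cost 1
[col 3] AGNR: children AN:{A,G}, GR:{A,C} ∩→ {A}; cost 0
[col 3] ACGNR: children AGNR:{A}, C:{C} ∪→ {A,C}; cost 1
[col 3] ACGNPR: children ACGNR:{A,C}, P:{C} ∩→ {C}; cost 0
[col 3] ACGNPQR: children ACGNPR:{C}, Q:{A} ∪→ {A,C}; cost 1
per-site changes: [1, 5, 2, 4]; total = 12

2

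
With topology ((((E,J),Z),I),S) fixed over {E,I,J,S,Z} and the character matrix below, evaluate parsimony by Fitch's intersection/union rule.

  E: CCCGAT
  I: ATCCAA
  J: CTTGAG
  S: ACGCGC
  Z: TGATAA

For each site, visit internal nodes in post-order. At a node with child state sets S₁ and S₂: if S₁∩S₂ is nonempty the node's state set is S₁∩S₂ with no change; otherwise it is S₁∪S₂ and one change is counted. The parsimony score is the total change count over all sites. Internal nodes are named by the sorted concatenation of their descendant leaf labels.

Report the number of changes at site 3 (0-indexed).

2

[col 0] EJ: children E:{C}, J:{C} ∩→ {C}; cost 0
[col 0] EJZ: children EJ:{C}, Z:{T} ∪→ {C,T}; cost 1
[col 0] EIJZ: children EJZ:{C,T}, I:{A} ∪→ {A,C,T}; cost 1
[col 0] EIJSZ: children EIJZ:{A,C,T}, S:{A} ∩→ {A}; cost 0
[col 1] EJ: children E:{C}, J:{T} ∪→ {C,T}; cost 1
[col 1] EJZ: children EJ:{C,T}, Z:{G} ∪→ {C,G,T}; cost 1
[col 1] EIJZ: children EJZ:{C,G,T}, I:{T} ∩→ {T}; cost 0
[col 1] EIJSZ: children EIJZ:{T}, S:{C} ∪→ {C,T}; cost 1
[col 2] EJ: children E:{C}, J:{T} ∪→ {C,T}; cost 1
[col 2] EJZ: children EJ:{C,T}, Z:{A} ∪→ {A,C,T}; cost 1
[col 2] EIJZ: children EJZ:{A,C,T}, I:{C} ∩→ {C}; cost 0
[col 2] EIJSZ: children EIJZ:{C}, S:{G} ∪→ {C,G}; cost 1
[col 3] EJ: children E:{G}, J:{G} ∩→ {G}; cost 0
[col 3] EJZ: children EJ:{G}, Z:{T} ∪→ {G,T}; cost 1
[col 3] EIJZ: children EJZ:{G,T}, I:{C} ∪→ {C,G,T}; cost 1
[col 3] EIJSZ: children EIJZ:{C,G,T}, S:{C} ∩→ {C}; cost 0
[col 4] EJ: children E:{A}, J:{A} ∩→ {A}; cost 0
[col 4] EJZ: children EJ:{A}, Z:{A} ∩→ {A}; cost 0
[col 4] EIJZ: children EJZ:{A}, I:{A} ∩→ {A}; cost 0
[col 4] EIJSZ: children EIJZ:{A}, S:{G} ∪→ {A,G}; cost 1
[col 5] EJ: children E:{T}, J:{G} ∪→ {G,T}; cost 1
[col 5] EJZ: children EJ:{G,T}, Z:{A} ∪→ {A,G,T}; cost 1
[col 5] EIJZ: children EJZ:{A,G,T}, I:{A} ∩→ {A}; cost 0
[col 5] EIJSZ: children EIJZ:{A}, S:{C} ∪→ {A,C}; cost 1
per-site changes: [2, 3, 3, 2, 1, 3]; total = 14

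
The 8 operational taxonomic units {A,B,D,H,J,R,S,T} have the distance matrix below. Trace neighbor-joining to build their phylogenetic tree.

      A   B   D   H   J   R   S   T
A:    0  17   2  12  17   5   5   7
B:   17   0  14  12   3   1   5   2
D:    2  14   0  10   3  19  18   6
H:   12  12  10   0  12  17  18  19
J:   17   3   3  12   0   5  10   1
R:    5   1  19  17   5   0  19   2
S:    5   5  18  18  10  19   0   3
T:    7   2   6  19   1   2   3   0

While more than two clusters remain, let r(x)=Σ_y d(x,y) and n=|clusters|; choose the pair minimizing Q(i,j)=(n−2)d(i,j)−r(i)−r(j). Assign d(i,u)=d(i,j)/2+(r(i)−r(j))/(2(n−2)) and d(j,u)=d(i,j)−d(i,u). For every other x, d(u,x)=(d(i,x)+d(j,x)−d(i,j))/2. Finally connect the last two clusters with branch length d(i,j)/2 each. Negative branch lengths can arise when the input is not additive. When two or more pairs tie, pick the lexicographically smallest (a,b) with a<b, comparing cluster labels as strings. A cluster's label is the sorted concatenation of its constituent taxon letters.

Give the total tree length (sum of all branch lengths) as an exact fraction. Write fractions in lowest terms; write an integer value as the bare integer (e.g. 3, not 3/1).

iteration 1: select A,D (d=2, Q=-125); attach at lengths (5/12, 19/12); label the merged cluster AD
  updated: d(AD,B)=29/2, d(AD,H)=10, d(AD,J)=9, d(AD,R)=11, d(AD,S)=21/2, d(AD,T)=11/2
iteration 2: select AD,H (d=10, Q=-197/2); attach at lengths (9/4, 31/4); label the merged cluster ADH
  updated: d(ADH,B)=33/4, d(ADH,J)=11/2, d(ADH,R)=9, d(ADH,S)=37/4, d(ADH,T)=29/4
iteration 3: select B,R (d=1, Q=-205/4); attach at lengths (-51/32, 83/32); label the merged cluster BR
  updated: d(ADH,BR)=65/8, d(BR,J)=7/2, d(BR,S)=23/2, d(BR,T)=3/2
iteration 4: select S,T (d=3, Q=-75/2); attach at lengths (5, -2); label the merged cluster ST
  updated: d(ADH,ST)=27/4, d(BR,ST)=5, d(J,ST)=4
iteration 5: select ADH,ST (d=27/4, Q=-181/8); attach at lengths (145/32, 71/32); label the merged cluster ADHST
  updated: d(ADHST,BR)=51/16, d(ADHST,J)=11/8
iteration 6: select ADHST,BR (d=51/16, Q=-129/16); attach at lengths (17/32, 85/32); label the merged cluster ABDHRST
  updated: d(ABDHRST,J)=27/32
iteration 7: select ABDHRST,J (d=27/32); attach at lengths (27/64, 27/64); label the merged cluster ABDHJRST
final tree: (((((A:5/12,D:19/12):9/4,H:31/4):145/32,(S:5,T:-2):71/32):17/32,(B:-51/32,R:83/32):85/32):27/64,J:27/64)
total length: 857/32

857/32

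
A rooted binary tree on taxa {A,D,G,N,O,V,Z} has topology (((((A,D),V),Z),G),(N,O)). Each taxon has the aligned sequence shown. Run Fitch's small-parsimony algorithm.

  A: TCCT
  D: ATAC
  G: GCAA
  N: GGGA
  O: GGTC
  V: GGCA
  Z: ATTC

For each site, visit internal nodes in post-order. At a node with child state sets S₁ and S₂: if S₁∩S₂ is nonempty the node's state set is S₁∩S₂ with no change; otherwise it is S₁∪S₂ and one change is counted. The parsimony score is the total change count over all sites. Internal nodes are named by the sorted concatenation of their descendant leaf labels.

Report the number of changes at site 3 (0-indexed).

AD@0: {T} ∪ {A} = {A,T} (union, +1)
ADV@0: {A,T} ∪ {G} = {A,G,T} (union, +1)
ADVZ@0: {A,G,T} ∩ {A} = {A} (intersection, +0)
ADGVZ@0: {A} ∪ {G} = {A,G} (union, +1)
NO@0: {G} ∩ {G} = {G} (intersection, +0)
ADGNOVZ@0: {A,G} ∩ {G} = {G} (intersection, +0)
AD@1: {C} ∪ {T} = {C,T} (union, +1)
ADV@1: {C,T} ∪ {G} = {C,G,T} (union, +1)
ADVZ@1: {C,G,T} ∩ {T} = {T} (intersection, +0)
ADGVZ@1: {T} ∪ {C} = {C,T} (union, +1)
NO@1: {G} ∩ {G} = {G} (intersection, +0)
ADGNOVZ@1: {C,T} ∪ {G} = {C,G,T} (union, +1)
AD@2: {C} ∪ {A} = {A,C} (union, +1)
ADV@2: {A,C} ∩ {C} = {C} (intersection, +0)
ADVZ@2: {C} ∪ {T} = {C,T} (union, +1)
ADGVZ@2: {C,T} ∪ {A} = {A,C,T} (union, +1)
NO@2: {G} ∪ {T} = {G,T} (union, +1)
ADGNOVZ@2: {A,C,T} ∩ {G,T} = {T} (intersection, +0)
AD@3: {T} ∪ {C} = {C,T} (union, +1)
ADV@3: {C,T} ∪ {A} = {A,C,T} (union, +1)
ADVZ@3: {A,C,T} ∩ {C} = {C} (intersection, +0)
ADGVZ@3: {C} ∪ {A} = {A,C} (union, +1)
NO@3: {A} ∪ {C} = {A,C} (union, +1)
ADGNOVZ@3: {A,C} ∩ {A,C} = {A,C} (intersection, +0)
per-site changes: [3, 4, 4, 4]; total = 15

4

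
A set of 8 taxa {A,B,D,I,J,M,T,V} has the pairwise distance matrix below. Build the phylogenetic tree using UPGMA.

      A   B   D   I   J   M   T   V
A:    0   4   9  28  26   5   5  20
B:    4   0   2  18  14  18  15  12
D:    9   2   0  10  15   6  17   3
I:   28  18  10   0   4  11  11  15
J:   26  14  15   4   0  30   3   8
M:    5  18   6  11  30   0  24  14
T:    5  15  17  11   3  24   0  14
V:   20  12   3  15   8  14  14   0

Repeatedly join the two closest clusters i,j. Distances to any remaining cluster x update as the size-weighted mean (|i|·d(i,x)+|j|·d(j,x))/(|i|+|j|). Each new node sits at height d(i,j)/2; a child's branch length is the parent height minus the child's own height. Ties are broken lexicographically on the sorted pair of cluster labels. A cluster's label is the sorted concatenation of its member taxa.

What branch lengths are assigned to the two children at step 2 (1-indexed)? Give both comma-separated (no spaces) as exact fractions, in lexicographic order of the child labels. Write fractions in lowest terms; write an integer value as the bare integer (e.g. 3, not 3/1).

1. join B+D (d=2) ⇒ BD; edges |B|=1, |D|=1
  updated: d(A,BD)=13/2, d(BD,I)=14, d(BD,J)=29/2, d(BD,M)=12, d(BD,T)=16, d(BD,V)=15/2
2. join J+T (d=3) ⇒ JT; edges |J|=3/2, |T|=3/2
  updated: d(A,JT)=31/2, d(BD,JT)=61/4, d(I,JT)=15/2, d(JT,M)=27, d(JT,V)=11
3. join A+M (d=5) ⇒ AM; edges |A|=5/2, |M|=5/2
  updated: d(AM,BD)=37/4, d(AM,I)=39/2, d(AM,JT)=85/4, d(AM,V)=17
4. join BD+V (d=15/2) ⇒ BDV; edges |BD|=11/4, |V|=15/4
  updated: d(AM,BDV)=71/6, d(BDV,I)=43/3, d(BDV,JT)=83/6
5. join I+JT (d=15/2) ⇒ IJT; edges |I|=15/4, |JT|=9/4
  updated: d(AM,IJT)=62/3, d(BDV,IJT)=14
6. join AM+BDV (d=71/6) ⇒ ABDMV; edges |AM|=41/12, |BDV|=13/6
  updated: d(ABDMV,IJT)=50/3
7. join ABDMV+IJT (d=50/3) ⇒ ABDIJMTV; edges |ABDMV|=29/12, |IJT|=55/12
final tree: (((A:5/2,M:5/2):41/12,((B:1,D:1):11/4,V:15/4):13/6):29/12,(I:15/4,(J:3/2,T:3/2):9/4):55/12)
total length: 421/12

3/2,3/2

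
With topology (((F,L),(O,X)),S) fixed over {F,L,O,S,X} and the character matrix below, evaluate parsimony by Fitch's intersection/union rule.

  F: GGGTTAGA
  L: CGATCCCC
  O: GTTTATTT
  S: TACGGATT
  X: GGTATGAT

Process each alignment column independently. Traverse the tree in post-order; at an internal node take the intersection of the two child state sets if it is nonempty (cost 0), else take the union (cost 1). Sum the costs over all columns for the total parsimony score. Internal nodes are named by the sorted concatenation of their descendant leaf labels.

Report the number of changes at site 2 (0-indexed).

3

site 0, node FL: F={G} ∪ L={C} → {C,G} (+1)
site 0, node OX: O={G} ∩ X={G} → {G} (+0)
site 0, node FLOX: FL={C,G} ∩ OX={G} → {G} (+0)
site 0, node FLOSX: FLOX={G} ∪ S={T} → {G,T} (+1)
site 1, node FL: F={G} ∩ L={G} → {G} (+0)
site 1, node OX: O={T} ∪ X={G} → {G,T} (+1)
site 1, node FLOX: FL={G} ∩ OX={G,T} → {G} (+0)
site 1, node FLOSX: FLOX={G} ∪ S={A} → {A,G} (+1)
site 2, node FL: F={G} ∪ L={A} → {A,G} (+1)
site 2, node OX: O={T} ∩ X={T} → {T} (+0)
site 2, node FLOX: FL={A,G} ∪ OX={T} → {A,G,T} (+1)
site 2, node FLOSX: FLOX={A,G,T} ∪ S={C} → {A,C,G,T} (+1)
site 3, node FL: F={T} ∩ L={T} → {T} (+0)
site 3, node OX: O={T} ∪ X={A} → {A,T} (+1)
site 3, node FLOX: FL={T} ∩ OX={A,T} → {T} (+0)
site 3, node FLOSX: FLOX={T} ∪ S={G} → {G,T} (+1)
site 4, node FL: F={T} ∪ L={C} → {C,T} (+1)
site 4, node OX: O={A} ∪ X={T} → {A,T} (+1)
site 4, node FLOX: FL={C,T} ∩ OX={A,T} → {T} (+0)
site 4, node FLOSX: FLOX={T} ∪ S={G} → {G,T} (+1)
site 5, node FL: F={A} ∪ L={C} → {A,C} (+1)
site 5, node OX: O={T} ∪ X={G} → {G,T} (+1)
site 5, node FLOX: FL={A,C} ∪ OX={G,T} → {A,C,G,T} (+1)
site 5, node FLOSX: FLOX={A,C,G,T} ∩ S={A} → {A} (+0)
site 6, node FL: F={G} ∪ L={C} → {C,G} (+1)
site 6, node OX: O={T} ∪ X={A} → {A,T} (+1)
site 6, node FLOX: FL={C,G} ∪ OX={A,T} → {A,C,G,T} (+1)
site 6, node FLOSX: FLOX={A,C,G,T} ∩ S={T} → {T} (+0)
site 7, node FL: F={A} ∪ L={C} → {A,C} (+1)
site 7, node OX: O={T} ∩ X={T} → {T} (+0)
site 7, node FLOX: FL={A,C} ∪ OX={T} → {A,C,T} (+1)
site 7, node FLOSX: FLOX={A,C,T} ∩ S={T} → {T} (+0)
per-site changes: [2, 2, 3, 2, 3, 3, 3, 2]; total = 20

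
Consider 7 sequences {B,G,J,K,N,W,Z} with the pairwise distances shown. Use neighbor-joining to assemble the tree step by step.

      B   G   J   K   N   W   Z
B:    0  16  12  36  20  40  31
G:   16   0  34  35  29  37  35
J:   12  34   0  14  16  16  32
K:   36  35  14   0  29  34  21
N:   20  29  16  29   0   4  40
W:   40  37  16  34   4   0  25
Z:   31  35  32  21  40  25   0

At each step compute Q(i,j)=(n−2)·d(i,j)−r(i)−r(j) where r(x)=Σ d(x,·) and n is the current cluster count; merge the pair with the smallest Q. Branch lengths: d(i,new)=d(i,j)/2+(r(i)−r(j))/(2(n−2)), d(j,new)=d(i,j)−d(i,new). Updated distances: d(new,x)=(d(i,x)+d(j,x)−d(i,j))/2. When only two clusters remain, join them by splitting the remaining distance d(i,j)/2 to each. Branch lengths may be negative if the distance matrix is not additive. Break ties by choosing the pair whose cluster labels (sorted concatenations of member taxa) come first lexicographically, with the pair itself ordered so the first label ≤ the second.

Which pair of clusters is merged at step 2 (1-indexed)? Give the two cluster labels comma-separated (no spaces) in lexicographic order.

step 1: merge (N,W) at d=4, Q=-274; branch lengths N→1/5, W→19/5; new cluster NW
  updated: d(B,NW)=28, d(G,NW)=31, d(J,NW)=14, d(K,NW)=59/2, d(NW,Z)=61/2
step 2: merge (B,G) at d=16, Q=-210; branch lengths B→9/2, G→23/2; new cluster BG
  updated: d(BG,J)=15, d(BG,K)=55/2, d(BG,NW)=43/2, d(BG,Z)=25
step 3: merge (K,Z) at d=21, Q=-275/2; branch lengths K→31/4, Z→53/4; new cluster KZ
  updated: d(BG,KZ)=63/4, d(J,KZ)=25/2, d(KZ,NW)=39/2
step 4: merge (BG,KZ) at d=63/4, Q=-137/2; branch lengths BG→9, KZ→27/4; new cluster BGKZ
  updated: d(BGKZ,J)=47/8, d(BGKZ,NW)=101/8
step 5: merge (BGKZ,J) at d=47/8, Q=-65/2; branch lengths BGKZ→9/4, J→29/8; new cluster BGJKZ
  updated: d(BGJKZ,NW)=83/8
step 6: merge (BGJKZ,NW) at d=83/8; branch lengths BGJKZ→83/16, NW→83/16; new cluster BGJKNWZ
final tree: ((((B:9/2,G:23/2):9,(K:31/4,Z:53/4):27/4):9/4,J:29/8):83/16,(N:1/5,W:19/5):83/16)
total length: 73

B,G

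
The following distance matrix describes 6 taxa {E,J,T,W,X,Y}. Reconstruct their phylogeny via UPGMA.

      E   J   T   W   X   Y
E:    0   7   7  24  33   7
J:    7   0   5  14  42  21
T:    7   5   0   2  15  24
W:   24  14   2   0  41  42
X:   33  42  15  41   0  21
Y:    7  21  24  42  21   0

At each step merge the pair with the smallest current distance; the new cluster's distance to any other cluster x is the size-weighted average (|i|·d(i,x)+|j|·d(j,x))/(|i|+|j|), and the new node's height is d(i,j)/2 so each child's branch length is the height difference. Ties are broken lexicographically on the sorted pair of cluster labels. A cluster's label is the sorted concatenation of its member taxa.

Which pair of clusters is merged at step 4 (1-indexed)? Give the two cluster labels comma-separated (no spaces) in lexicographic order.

1. join T+W (d=2) ⇒ TW; edges |T|=1, |W|=1
  updated: d(E,TW)=31/2, d(J,TW)=19/2, d(TW,X)=28, d(TW,Y)=33
2. join E+J (d=7) ⇒ EJ; edges |E|=7/2, |J|=7/2
  updated: d(EJ,TW)=25/2, d(EJ,X)=75/2, d(EJ,Y)=14
3. join EJ+TW (d=25/2) ⇒ EJTW; edges |EJ|=11/4, |TW|=21/4
  updated: d(EJTW,X)=131/4, d(EJTW,Y)=47/2
4. join X+Y (d=21) ⇒ XY; edges |X|=21/2, |Y|=21/2
  updated: d(EJTW,XY)=225/8
5. join EJTW+XY (d=225/8) ⇒ EJTWXY; edges |EJTW|=125/16, |XY|=57/16
final tree: (((E:7/2,J:7/2):11/4,(T:1,W:1):21/4):125/16,(X:21/2,Y:21/2):57/16)
total length: 395/8

X,Y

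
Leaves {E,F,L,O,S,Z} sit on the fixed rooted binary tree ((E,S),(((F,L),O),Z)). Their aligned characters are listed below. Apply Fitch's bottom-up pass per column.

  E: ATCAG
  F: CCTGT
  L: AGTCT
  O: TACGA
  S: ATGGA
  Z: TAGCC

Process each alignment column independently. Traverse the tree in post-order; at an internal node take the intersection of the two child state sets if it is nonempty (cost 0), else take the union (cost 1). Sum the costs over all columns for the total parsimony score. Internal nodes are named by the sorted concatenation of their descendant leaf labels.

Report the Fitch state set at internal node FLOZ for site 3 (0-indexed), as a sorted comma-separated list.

[col 0] ES: children E:{A}, S:{A} ∩→ {A}; cost 0
[col 0] FL: children F:{C}, L:{A} ∪→ {A,C}; cost 1
[col 0] FLO: children FL:{A,C}, O:{T} ∪→ {A,C,T}; cost 1
[col 0] FLOZ: children FLO:{A,C,T}, Z:{T} ∩→ {T}; cost 0
[col 0] EFLOSZ: children ES:{A}, FLOZ:{T} ∪→ {A,T}; cost 1
[col 1] ES: children E:{T}, S:{T} ∩→ {T}; cost 0
[col 1] FL: children F:{C}, L:{G} ∪→ {C,G}; cost 1
[col 1] FLO: children FL:{C,G}, O:{A} ∪→ {A,C,G}; cost 1
[col 1] FLOZ: children FLO:{A,C,G}, Z:{A} ∩→ {A}; cost 0
[col 1] EFLOSZ: children ES:{T}, FLOZ:{A} ∪→ {A,T}; cost 1
[col 2] ES: children E:{C}, S:{G} ∪→ {C,G}; cost 1
[col 2] FL: children F:{T}, L:{T} ∩→ {T}; cost 0
[col 2] FLO: children FL:{T}, O:{C} ∪→ {C,T}; cost 1
[col 2] FLOZ: children FLO:{C,T}, Z:{G} ∪→ {C,G,T}; cost 1
[col 2] EFLOSZ: children ES:{C,G}, FLOZ:{C,G,T} ∩→ {C,G}; cost 0
[col 3] ES: children E:{A}, S:{G} ∪→ {A,G}; cost 1
[col 3] FL: children F:{G}, L:{C} ∪→ {C,G}; cost 1
[col 3] FLO: children FL:{C,G}, O:{G} ∩→ {G}; cost 0
[col 3] FLOZ: children FLO:{G}, Z:{C} ∪→ {C,G}; cost 1
[col 3] EFLOSZ: children ES:{A,G}, FLOZ:{C,G} ∩→ {G}; cost 0
[col 4] ES: children E:{G}, S:{A} ∪→ {A,G}; cost 1
[col 4] FL: children F:{T}, L:{T} ∩→ {T}; cost 0
[col 4] FLO: children FL:{T}, O:{A} ∪→ {A,T}; cost 1
[col 4] FLOZ: children FLO:{A,T}, Z:{C} ∪→ {A,C,T}; cost 1
[col 4] EFLOSZ: children ES:{A,G}, FLOZ:{A,C,T} ∩→ {A}; cost 0
per-site changes: [3, 3, 3, 3, 3]; total = 15

C,G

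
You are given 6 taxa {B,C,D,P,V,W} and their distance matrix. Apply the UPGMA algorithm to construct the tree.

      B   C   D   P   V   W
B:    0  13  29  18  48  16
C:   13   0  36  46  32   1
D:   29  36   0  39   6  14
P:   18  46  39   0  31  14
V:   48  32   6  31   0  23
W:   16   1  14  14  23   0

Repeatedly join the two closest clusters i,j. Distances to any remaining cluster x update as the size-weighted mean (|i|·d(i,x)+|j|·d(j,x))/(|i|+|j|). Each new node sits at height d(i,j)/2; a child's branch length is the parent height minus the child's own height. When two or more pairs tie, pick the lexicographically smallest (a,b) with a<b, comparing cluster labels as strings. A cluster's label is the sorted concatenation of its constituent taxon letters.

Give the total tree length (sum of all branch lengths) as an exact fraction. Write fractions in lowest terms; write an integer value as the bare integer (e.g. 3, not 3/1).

iteration 1: select C,W (d=1); attach at lengths (1/2, 1/2); label the merged cluster CW
  updated: d(B,CW)=29/2, d(CW,D)=25, d(CW,P)=30, d(CW,V)=55/2
iteration 2: select D,V (d=6); attach at lengths (3, 3); label the merged cluster DV
  updated: d(B,DV)=77/2, d(CW,DV)=105/4, d(DV,P)=35
iteration 3: select B,CW (d=29/2); attach at lengths (29/4, 27/4); label the merged cluster BCW
  updated: d(BCW,DV)=91/3, d(BCW,P)=26
iteration 4: select BCW,P (d=26); attach at lengths (23/4, 13); label the merged cluster BCPW
  updated: d(BCPW,DV)=63/2
iteration 5: select BCPW,DV (d=63/2); attach at lengths (11/4, 51/4); label the merged cluster BCDPVW
final tree: (((B:29/4,(C:1/2,W:1/2):27/4):23/4,P:13):11/4,(D:3,V:3):51/4)
total length: 221/4

221/4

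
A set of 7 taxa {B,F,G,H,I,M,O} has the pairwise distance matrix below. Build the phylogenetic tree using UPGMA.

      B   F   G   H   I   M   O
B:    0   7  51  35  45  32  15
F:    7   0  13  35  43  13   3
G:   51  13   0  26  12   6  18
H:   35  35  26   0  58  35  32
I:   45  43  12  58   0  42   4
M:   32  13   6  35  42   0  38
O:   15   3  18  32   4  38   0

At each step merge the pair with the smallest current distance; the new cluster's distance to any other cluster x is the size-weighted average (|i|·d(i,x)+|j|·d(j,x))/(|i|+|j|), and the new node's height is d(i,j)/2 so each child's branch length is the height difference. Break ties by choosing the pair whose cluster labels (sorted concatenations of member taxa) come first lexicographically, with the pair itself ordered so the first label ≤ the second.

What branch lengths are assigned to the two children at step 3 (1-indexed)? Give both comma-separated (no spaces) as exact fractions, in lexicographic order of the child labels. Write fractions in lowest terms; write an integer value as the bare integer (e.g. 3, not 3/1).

step 1: merge (F,O) at d=3; branch lengths F→3/2, O→3/2; new cluster FO
  updated: d(B,FO)=11, d(FO,G)=31/2, d(FO,H)=67/2, d(FO,I)=47/2, d(FO,M)=51/2
step 2: merge (G,M) at d=6; branch lengths G→3, M→3; new cluster GM
  updated: d(B,GM)=83/2, d(FO,GM)=41/2, d(GM,H)=61/2, d(GM,I)=27
step 3: merge (B,FO) at d=11; branch lengths B→11/2, FO→4; new cluster BFO
  updated: d(BFO,GM)=55/2, d(BFO,H)=34, d(BFO,I)=92/3
step 4: merge (GM,I) at d=27; branch lengths GM→21/2, I→27/2; new cluster GIM
  updated: d(BFO,GIM)=257/9, d(GIM,H)=119/3
step 5: merge (BFO,GIM) at d=257/9; branch lengths BFO→79/9, GIM→7/9; new cluster BFGIMO
  updated: d(BFGIMO,H)=221/6
step 6: merge (BFGIMO,H) at d=221/6; branch lengths BFGIMO→149/36, H→221/12; new cluster BFGHIMO
final tree: (((B:11/2,(F:3/2,O:3/2):4):79/9,((G:3,M:3):21/2,I:27/2):7/9):149/36,H:221/12)
total length: 1343/18

11/2,4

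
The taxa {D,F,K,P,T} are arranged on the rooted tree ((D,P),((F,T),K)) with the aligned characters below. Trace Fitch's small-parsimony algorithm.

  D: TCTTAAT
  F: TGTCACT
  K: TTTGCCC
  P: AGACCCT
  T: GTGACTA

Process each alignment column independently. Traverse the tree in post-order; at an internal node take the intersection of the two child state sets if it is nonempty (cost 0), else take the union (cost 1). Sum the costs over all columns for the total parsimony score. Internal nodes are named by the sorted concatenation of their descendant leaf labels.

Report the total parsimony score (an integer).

16

DP@0: {T} ∪ {A} = {A,T} (union, +1)
FT@0: {T} ∪ {G} = {G,T} (union, +1)
FKT@0: {G,T} ∩ {T} = {T} (intersection, +0)
DFKPT@0: {A,T} ∩ {T} = {T} (intersection, +0)
DP@1: {C} ∪ {G} = {C,G} (union, +1)
FT@1: {G} ∪ {T} = {G,T} (union, +1)
FKT@1: {G,T} ∩ {T} = {T} (intersection, +0)
DFKPT@1: {C,G} ∪ {T} = {C,G,T} (union, +1)
DP@2: {T} ∪ {A} = {A,T} (union, +1)
FT@2: {T} ∪ {G} = {G,T} (union, +1)
FKT@2: {G,T} ∩ {T} = {T} (intersection, +0)
DFKPT@2: {A,T} ∩ {T} = {T} (intersection, +0)
DP@3: {T} ∪ {C} = {C,T} (union, +1)
FT@3: {C} ∪ {A} = {A,C} (union, +1)
FKT@3: {A,C} ∪ {G} = {A,C,G} (union, +1)
DFKPT@3: {C,T} ∩ {A,C,G} = {C} (intersection, +0)
DP@4: {A} ∪ {C} = {A,C} (union, +1)
FT@4: {A} ∪ {C} = {A,C} (union, +1)
FKT@4: {A,C} ∩ {C} = {C} (intersection, +0)
DFKPT@4: {A,C} ∩ {C} = {C} (intersection, +0)
DP@5: {A} ∪ {C} = {A,C} (union, +1)
FT@5: {C} ∪ {T} = {C,T} (union, +1)
FKT@5: {C,T} ∩ {C} = {C} (intersection, +0)
DFKPT@5: {A,C} ∩ {C} = {C} (intersection, +0)
DP@6: {T} ∩ {T} = {T} (intersection, +0)
FT@6: {T} ∪ {A} = {A,T} (union, +1)
FKT@6: {A,T} ∪ {C} = {A,C,T} (union, +1)
DFKPT@6: {T} ∩ {A,C,T} = {T} (intersection, +0)
per-site changes: [2, 3, 2, 3, 2, 2, 2]; total = 16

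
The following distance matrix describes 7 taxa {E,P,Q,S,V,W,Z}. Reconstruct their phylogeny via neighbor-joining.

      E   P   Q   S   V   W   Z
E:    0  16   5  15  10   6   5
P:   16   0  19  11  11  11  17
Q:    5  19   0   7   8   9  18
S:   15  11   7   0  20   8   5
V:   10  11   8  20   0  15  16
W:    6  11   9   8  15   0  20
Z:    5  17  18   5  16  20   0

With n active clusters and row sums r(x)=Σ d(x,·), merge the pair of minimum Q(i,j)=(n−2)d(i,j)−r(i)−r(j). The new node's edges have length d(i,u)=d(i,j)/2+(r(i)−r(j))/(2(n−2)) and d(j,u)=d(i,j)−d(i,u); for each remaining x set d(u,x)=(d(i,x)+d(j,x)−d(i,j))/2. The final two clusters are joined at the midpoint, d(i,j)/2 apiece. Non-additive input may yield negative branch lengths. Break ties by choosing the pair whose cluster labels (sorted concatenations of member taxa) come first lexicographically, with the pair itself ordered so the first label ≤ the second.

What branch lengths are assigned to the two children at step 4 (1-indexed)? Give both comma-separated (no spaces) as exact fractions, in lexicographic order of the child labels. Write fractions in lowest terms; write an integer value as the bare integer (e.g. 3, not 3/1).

1. join S+Z (d=5, Q=-122) ⇒ SZ; edges |S|=1, |Z|=4
  updated: d(E,SZ)=15/2, d(P,SZ)=23/2, d(Q,SZ)=10, d(SZ,V)=31/2, d(SZ,W)=23/2
2. join P+V (d=11, Q=-84) ⇒ PV; edges |P|=53/8, |V|=35/8
  updated: d(E,PV)=15/2, d(PV,Q)=8, d(PV,SZ)=8, d(PV,W)=15/2
3. join PV+SZ (d=8, Q=-44) ⇒ PSVZ; edges |PV|=3, |SZ|=5
  updated: d(E,PSVZ)=7/2, d(PSVZ,Q)=5, d(PSVZ,W)=11/2
4. join E+Q (d=5, Q=-47/2) ⇒ EQ; edges |E|=11/8, |Q|=29/8
  updated: d(EQ,PSVZ)=7/4, d(EQ,W)=5
5. join EQ+PSVZ (d=7/4, Q=-49/4) ⇒ EPQSVZ; edges |EQ|=5/8, |PSVZ|=9/8
  updated: d(EPQSVZ,W)=35/8
6. join EPQSVZ+W (d=35/8) ⇒ EPQSVWZ; edges |EPQSVZ|=35/16, |W|=35/16
final tree: (((E:11/8,Q:29/8):5/8,((P:53/8,V:35/8):3,(S:1,Z:4):5):9/8):35/16,W:35/16)
total length: 281/8

11/8,29/8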